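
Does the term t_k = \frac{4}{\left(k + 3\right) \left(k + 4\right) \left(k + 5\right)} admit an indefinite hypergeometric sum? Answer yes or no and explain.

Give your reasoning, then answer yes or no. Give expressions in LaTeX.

Yes. s_k = \frac{k \left(k + 7\right)}{6 \left(k + 3\right) \left(k + 4\right)}.

r(k) = (k + 3)/(k + 6) after simplifying.
Gosper form: A/B · C(k+1)/C(k) with A=k + 3, B=k + 6, C=1.
Set up (k + 3)·f(k+1) − (k + 5)·f(k) − (1) = 0.
deg f ≤ 2 (via 1,1,0).
Solving with deg f ≤ 2: f(k) = k*(k + 7)/24.
So s_k = (B(k−1)f/C)·t_k = (k*(k + 5)*(k + 7)/24)·t_k = k*(k + 7)/(6*(k + 3)*(k + 4)).
Check: Δs_k = 4/(k**3 + 12*k**2 + 47*k + 60). ✓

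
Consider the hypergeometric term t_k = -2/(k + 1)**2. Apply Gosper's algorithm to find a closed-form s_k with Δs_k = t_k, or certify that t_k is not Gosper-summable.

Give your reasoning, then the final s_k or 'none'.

none (Gosper's algorithm certifies no s_k)

Step 1: r(k) = (k + 1)**2/(k + 2)**2.
A = k**2 + 2*k + 1, B = k**2 + 4*k + 4, C = 1.
Set up (k**2 + 2*k + 1)·f(k+1) − (k**2 + 2*k + 1)·f(k) − (1) = 0.
Degrees (2,2,0) ⇒ d ≤ 0.
Put f(k) = c0: A·f(k+1) − B(k−1)·f(k) − C = -1; need -1 = 0 — inconsistent ⇒ no f, not summable.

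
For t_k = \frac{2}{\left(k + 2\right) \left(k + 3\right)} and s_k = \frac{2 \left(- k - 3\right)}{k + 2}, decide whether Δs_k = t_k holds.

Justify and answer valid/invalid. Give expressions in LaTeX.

s_(k+1) = 2*(-k - 4)/(k + 3)
s_(k+1) − s_k = 2/(k**2 + 5*k + 6)
(s_(k+1) − s_k) − t_k = 0

Valid: the claim telescopes to t_k.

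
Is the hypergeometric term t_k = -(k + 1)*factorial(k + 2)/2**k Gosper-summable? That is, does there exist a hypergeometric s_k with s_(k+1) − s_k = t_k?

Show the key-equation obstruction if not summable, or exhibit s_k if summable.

Yes. s_k = -2**(1 - k)*factorial(k + 2).

The ratio is (k + 2)*(k + 3)/(2*(k + 1)).
So A=k/2 + 3/2 and B=1, with C=k + 1.
Key eq: (k/2 + 3/2)·f(k+1) = (1)·f(k) + (k + 1).
deg f ≤ 0 (via 1,0,1).
Match coefficients ⇒ f(k) = 2.
Certificate R = B(k−1)f/C = 2/(k + 1) gives s_k = -2**(1 - k)*factorial(k + 2).
Δs = -(k + 1)*factorial(k + 2)/2**k, as required.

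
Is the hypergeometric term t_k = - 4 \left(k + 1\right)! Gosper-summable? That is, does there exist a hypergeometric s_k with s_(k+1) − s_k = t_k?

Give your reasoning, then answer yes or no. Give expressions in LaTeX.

Step 1: r(k) = k + 2.
Gosper form: A/B · C(k+1)/C(k) with A=k + 2, B=1, C=1.
Set up (k + 2)·f(k+1) − (1)·f(k) − (1) = 0.
deg f ≤ -1 (via 1,0,0).
Negative degree bound (-1): no f exists, t_k not Gosper-summable.

No; the degree bound rules out any f.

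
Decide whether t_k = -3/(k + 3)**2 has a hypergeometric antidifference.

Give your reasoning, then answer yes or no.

Ratio r(k) = (k + 3)**2/(k + 4)**2.
Factor: A=k**2 + 6*k + 9; B=k**2 + 8*k + 16; C=1.
Need (k**2 + 6*k + 9)·f(k+1) − (k**2 + 6*k + 9)·f(k) = 1.
From deg A=2, deg B=2, deg C=0: d=0.
f = c0 ⇒ A·f(k+1) − B(k−1)·f(k) − C = -1. The system {-1 = 0} is inconsistent; no antidifference.

No — t_k has no hypergeometric antidifference.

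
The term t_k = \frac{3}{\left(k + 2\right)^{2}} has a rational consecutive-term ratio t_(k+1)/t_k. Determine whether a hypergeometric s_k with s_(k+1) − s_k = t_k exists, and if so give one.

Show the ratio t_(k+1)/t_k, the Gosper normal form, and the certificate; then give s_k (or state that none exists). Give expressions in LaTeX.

no hypergeometric antidifference exists

The ratio is (k + 2)**2/(k + 3)**2.
Factor: A=k**2 + 4*k + 4; B=k**2 + 6*k + 9; C=1.
Key eq: (k**2 + 4*k + 4)·f(k+1) = (k**2 + 4*k + 4)·f(k) + (1).
deg f ≤ 0 (via 2,2,0).
f = c0 ⇒ A·f(k+1) − B(k−1)·f(k) − C = -1. The system {-1 = 0} is inconsistent; no antidifference.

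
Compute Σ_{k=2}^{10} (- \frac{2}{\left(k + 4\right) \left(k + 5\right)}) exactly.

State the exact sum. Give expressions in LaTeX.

Σ = -1/5

t_(k+1)/t_k = (k + 4)/(k + 6).
A = k + 4, B = k + 6, C = 1.
Set up (k + 4)·f(k+1) − (k + 5)·f(k) − (1) = 0.
Degrees (1,1,0) ⇒ d ≤ 1.
Solve for f: f(k) = k/4 (degree 1 ≤ 1).
R(k) = B(k−1)·f(k)/C(k) = k*(k + 5)/4; s_k = R·t_k = -k/(2*k + 8).
Check: Δs_k = -2/(k**2 + 9*k + 20). ✓
Telescoping: Σ = s_(11) − s_(2) = -11/30 − (-1/6) = -1/5.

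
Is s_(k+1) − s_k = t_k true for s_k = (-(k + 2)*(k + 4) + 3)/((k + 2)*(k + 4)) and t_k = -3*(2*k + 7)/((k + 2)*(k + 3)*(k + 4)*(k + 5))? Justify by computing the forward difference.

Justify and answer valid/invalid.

s_(k+1) = (-(k + 3)*(k + 5) + 3)/((k + 3)*(k + 5))
s_(k+1) − s_k = 3*(-2*k - 7)/(k**4 + 14*k**3 + 71*k**2 + 154*k + 120)
(s_(k+1) − s_k) − t_k = 0

valid (s_(k+1) − s_k reduces to t_k)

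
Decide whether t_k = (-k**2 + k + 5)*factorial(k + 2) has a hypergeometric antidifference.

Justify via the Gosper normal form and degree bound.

Yes. s_k = -(k - 4)*factorial(k + 2).

r(k) = (k + 3)*(k - (k + 1)**2 + 6)/(-k**2 + k + 5) after simplifying.
Factor: A=k + 3; B=1; C=k**2 - k - 5.
Need (k + 3)·f(k+1) − (1)·f(k) = k**2 - k - 5.
Degrees (1,0,2) ⇒ d ≤ 1.
Coefficient equations give f(k) = k - 4.
Then R = B(k−1)f/C = (k - 4)/(k**2 - k - 5), so s_k = R(k)·t_k = -(k - 4)*factorial(k + 2).
Δs = (-k**2 + k + 5)*factorial(k + 2), as required.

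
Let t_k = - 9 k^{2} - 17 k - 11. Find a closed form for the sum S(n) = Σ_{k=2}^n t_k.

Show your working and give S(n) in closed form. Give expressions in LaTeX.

S(n) = - 3 n^{3} - 13 n^{2} - 21 n + 37

t_(k+1)/t_k = (9*k**2 + 35*k + 37)/(9*k**2 + 17*k + 11).
Take A(k)=1, B(k)=1, C(k)=k**2 + 17*k/9 + 11/9.
Solve (1)·f(k+1) − (1)·f(k) = k**2 + 17*k/9 + 11/9.
deg f ≤ 3 (via 0,0,2).
A polynomial solution: f(k) = k*(3*k**2 + 4*k + 4)/9.
Then R = B(k−1)f/C = k*(3*k**2 + 4*k + 4)/(9*k**2 + 17*k + 11), so s_k = R(k)·t_k = k*(-3*k**2 - 4*k - 4).
Δs = -9*k**2 - 17*k - 11, as required.
Telescope: S(n) = s_(n+1) − s_(2) = -3*n**3 - 13*n**2 - 21*n - 11 − (-48) = -3*n**3 - 13*n**2 - 21*n + 37.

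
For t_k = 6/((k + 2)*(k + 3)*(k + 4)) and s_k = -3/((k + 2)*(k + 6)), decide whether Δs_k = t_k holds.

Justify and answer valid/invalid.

s_(k+1) = -3/((k + 3)*(k + 7))
s_(k+1) − s_k = 3*(2*k + 9)/(k**4 + 18*k**3 + 113*k**2 + 288*k + 252)
(s_(k+1) − s_k) − t_k = 9*(-3*k - 16)/(k**5 + 22*k**4 + 185*k**3 + 740*k**2 + 1404*k + 1008)

Invalid: residual 9*(-3*k - 16)/(k**5 + 22*k**4 + 185*k**3 + 740*k**2 + 1404*k + 1008) ≠ 0.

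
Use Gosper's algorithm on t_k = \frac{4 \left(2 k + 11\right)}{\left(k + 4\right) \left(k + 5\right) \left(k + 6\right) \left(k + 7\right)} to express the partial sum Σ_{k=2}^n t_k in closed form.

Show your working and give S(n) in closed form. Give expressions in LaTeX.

S(n) = \frac{n^{2} + 12 n - 13}{12 \left(n^{2} + 12 n + 35\right)}

t_(k+1)/t_k = (k + 4)*(2*k + 13)/((k + 8)*(2*k + 11)).
Factor: A=k + 4; B=k + 8; C=k + 11/2.
Key eq: (k + 4)·f(k+1) = (k + 7)·f(k) + (k + 11/2).
Bound: deg f ≤ 3.
Match coefficients ⇒ f(k) = k*(k + 5)*(k + 10)/48.
Then R = B(k−1)f/C = k*(k + 5)*(k + 7)*(k + 10)/(24*(2*k + 11)), so s_k = R(k)·t_k = k*(k + 10)/(6*(k**2 + 10*k + 24)).
s_(k+1) − s_k = 4*(2*k + 11)/(k**4 + 22*k**3 + 179*k**2 + 638*k + 840) = t_k.
Evaluate: s_(n+1) = (n**2 + 12*n + 11)/(6*(n**2 + 12*n + 35)); subtract s_(2) = 1/12 ⇒ S(n) = (n**2 + 12*n - 13)/(12*(n**2 + 12*n + 35)).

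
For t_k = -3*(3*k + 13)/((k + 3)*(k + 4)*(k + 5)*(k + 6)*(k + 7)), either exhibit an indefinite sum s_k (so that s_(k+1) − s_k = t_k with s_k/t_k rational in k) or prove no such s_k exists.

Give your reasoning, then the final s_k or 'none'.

s_k = k*(-k**2 - 14*k - 63)/(30*(k**3 + 14*k**2 + 63*k + 90))

t_(k+1)/t_k = (k + 3)*(3*k + 16)/((k + 8)*(3*k + 13)).
Normal form (A,B,C) = (k + 3, k + 8, k + 13/3).
Key eq: (k + 3)·f(k+1) = (k + 7)·f(k) + (k + 13/3).
Bound: deg f ≤ 4.
Solve for f: f(k) = k*(k + 4)*(k**2 + 14*k + 63)/270 (degree 4 ≤ 4).
R(k) = B(k−1)·f(k)/C(k) = k*(k + 4)*(k + 7)*(k**2 + 14*k + 63)/(90*(3*k + 13)); s_k = R·t_k = k*(-k**2 - 14*k - 63)/(30*(k**3 + 14*k**2 + 63*k + 90)).
Δs = 3*(-3*k - 13)/(k**5 + 25*k**4 + 245*k**3 + 1175*k**2 + 2754*k + 2520), as required.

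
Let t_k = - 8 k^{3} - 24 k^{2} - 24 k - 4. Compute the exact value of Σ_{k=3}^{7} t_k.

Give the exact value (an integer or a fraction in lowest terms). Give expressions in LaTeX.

Compute t_(k+1)/t_k: get (2*k**3 + 12*k**2 + 24*k + 15)/(2*k**3 + 6*k**2 + 6*k + 1).
So A=1 and B=1, with C=k**3 + 3*k**2 + 3*k + 1/2.
Set up (1)·f(k+1) − (1)·f(k) − (k**3 + 3*k**2 + 3*k + 1/2) = 0.
d = 4 from the (0,0,3) case.
Match coefficients ⇒ f(k) = k*(k**3 + 2*k**2 + k - 2)/4.
R(k) = B(k−1)·f(k)/C(k) = k*(k**3 + 2*k**2 + k - 2)/(2*(2*k**3 + 6*k**2 + 6*k + 1)); s_k = R·t_k = 2*k*(-k**3 - 2*k**2 - k + 2).
Δs = -8*k**3 - 24*k**2 - 24*k - 4, as required.
Telescoping: Σ = s_(8) − s_(3) = -10336 − (-276) = -10060.

Σ = -10060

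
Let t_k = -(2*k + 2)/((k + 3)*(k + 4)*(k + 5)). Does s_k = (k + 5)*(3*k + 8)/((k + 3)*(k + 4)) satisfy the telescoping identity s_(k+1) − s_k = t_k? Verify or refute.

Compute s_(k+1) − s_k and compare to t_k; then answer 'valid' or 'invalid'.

s_(k+1) = (k + 6)*(3*k + 11)/((k + 4)*(k + 5))
s_(k+1) − s_k = 2*(-k - 1)/(k**3 + 12*k**2 + 47*k + 60)
(s_(k+1) − s_k) − t_k = 0

Valid — Δs_k = t_k.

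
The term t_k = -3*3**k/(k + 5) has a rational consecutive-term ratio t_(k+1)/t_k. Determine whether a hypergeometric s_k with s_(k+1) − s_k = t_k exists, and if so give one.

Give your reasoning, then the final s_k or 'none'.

none (Gosper's algorithm certifies no s_k)

t_(k+1)/t_k = 3*(k + 5)/(k + 6).
So A=3*k + 15 and B=k + 6, with C=1.
f must satisfy (3*k + 15)·f(k+1) − (k + 5)·f(k) = 1.
deg f ≤ -1 (via 1,1,0).
Bound -1 < 0, so the key equation has no polynomial solution.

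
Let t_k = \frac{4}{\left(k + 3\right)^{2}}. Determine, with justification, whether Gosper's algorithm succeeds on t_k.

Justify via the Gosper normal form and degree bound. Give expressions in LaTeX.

Ratio r(k) = (k + 3)**2/(k + 4)**2.
Take A(k)=k**2 + 6*k + 9, B(k)=k**2 + 8*k + 16, C(k)=1.
f must satisfy (k**2 + 6*k + 9)·f(k+1) − (k**2 + 6*k + 9)·f(k) = 1.
Degrees (2,2,0) ⇒ d ≤ 0.
Generic f = c0 gives residual -1; -1 = 0 cannot hold, so t_k is not Gosper-summable.

No. Not Gosper-summable.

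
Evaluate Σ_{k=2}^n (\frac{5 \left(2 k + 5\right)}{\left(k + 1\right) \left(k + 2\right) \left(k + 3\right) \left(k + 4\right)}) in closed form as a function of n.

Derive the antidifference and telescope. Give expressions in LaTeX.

S(n) = \frac{n^{2} + 6 n - 7}{3 \left(n^{2} + 6 n + 8\right)}

Step 1: r(k) = (k + 1)*(2*k + 7)/((k + 5)*(2*k + 5)).
Take A(k)=k + 1, B(k)=k + 5, C(k)=k + 5/2.
Set up (k + 1)·f(k+1) − (k + 4)·f(k) − (k + 5/2) = 0.
deg f ≤ 3 (via 1,1,1).
A polynomial solution: f(k) = k*(k + 2)*(k + 4)/6.
Then R = B(k−1)f/C = k*(k + 2)*(k + 4)**2/(3*(2*k + 5)), so s_k = R(k)·t_k = 5*k*(k + 4)/(3*(k**2 + 4*k + 3)).
Verify: 5*(2*k + 5)/(k**4 + 10*k**3 + 35*k**2 + 50*k + 24) matches t_k.
Telescope: S(n) = s_(n+1) − s_(2) = 5*(n**2 + 6*n + 5)/(3*(n**2 + 6*n + 8)) − (4/3) = (n**2 + 6*n - 7)/(3*(n**2 + 6*n + 8)).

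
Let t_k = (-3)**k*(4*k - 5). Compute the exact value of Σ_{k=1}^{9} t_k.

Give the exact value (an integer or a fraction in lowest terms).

Σ = -472389

r(k) = 3*(1 - 4*k)/(4*k - 5) after simplifying.
Factor: A=-3; B=1; C=k - 5/4.
Key eq: (-3)·f(k+1) = (1)·f(k) + (k - 5/4).
Degrees (0,0,1) ⇒ d ≤ 1.
Coefficient equations give f(k) = -(k - 2)/4.
So s_k = (B(k−1)f/C)·t_k = (-(k - 2)/(4*k - 5))·t_k = (-3)**k*(2 - k).
Check: Δs_k = (-3)**k*(4*k - 5). ✓
Sum = s_(10) − s_(1); s_(10) = -472392, s_(1) = -3 ⇒ -472389.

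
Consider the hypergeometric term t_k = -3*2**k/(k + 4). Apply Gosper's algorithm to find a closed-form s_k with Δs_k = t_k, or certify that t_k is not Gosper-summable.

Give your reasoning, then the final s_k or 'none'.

none — t_k is not Gosper-summable

t_(k+1)/t_k = 2*(k + 4)/(k + 5).
Factor: A=2*k + 8; B=k + 5; C=1.
Key eq: (2*k + 8)·f(k+1) = (k + 4)·f(k) + (1).
Bound: deg f ≤ -1.
d = -1 < 0 ⇒ no nonzero polynomial f; not summable.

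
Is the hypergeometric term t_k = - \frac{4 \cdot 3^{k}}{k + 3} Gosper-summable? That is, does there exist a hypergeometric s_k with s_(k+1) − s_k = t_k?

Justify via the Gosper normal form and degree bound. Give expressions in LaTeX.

t_(k+1)/t_k = 3*(k + 3)/(k + 4).
Factor: A=3*k + 9; B=k + 4; C=1.
Key eq: (3*k + 9)·f(k+1) = (k + 3)·f(k) + (1).
Degrees (1,1,0) ⇒ d ≤ -1.
Negative degree bound (-1): no f exists, t_k not Gosper-summable.

No — negative degree bound, so no certificate f.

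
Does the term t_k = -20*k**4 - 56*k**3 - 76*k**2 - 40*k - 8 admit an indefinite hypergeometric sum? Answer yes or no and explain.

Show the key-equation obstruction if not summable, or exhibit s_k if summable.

Ratio r(k) = (5*k**4 + 34*k**3 + 91*k**2 + 110*k + 50)/(5*k**4 + 14*k**3 + 19*k**2 + 10*k + 2).
So A=1 and B=1, with C=k**4 + 14*k**3/5 + 19*k**2/5 + 2*k + 2/5.
Need (1)·f(k+1) − (1)·f(k) = k**4 + 14*k**3/5 + 19*k**2/5 + 2*k + 2/5.
Bound: deg f ≤ 5.
Solve for f: f(k) = k**2*(k**3 + k**2 + k - 1)/5 (degree 5 ≤ 5).
Get s_k = R·t_k = 4*k**2*(-k**3 - k**2 - k + 1) with R(k) = B(k−1)f(k)/C(k) = k**2*(k**3 + k**2 + k - 1)/((k**2 + 2*k + 2)*(5*k**2 + 4*k + 1)).
s_(k+1) − s_k = -20*k**4 - 56*k**3 - 76*k**2 - 40*k - 8 = t_k.

Yes. s_k = 4*k**2*(-k**3 - k**2 - k + 1).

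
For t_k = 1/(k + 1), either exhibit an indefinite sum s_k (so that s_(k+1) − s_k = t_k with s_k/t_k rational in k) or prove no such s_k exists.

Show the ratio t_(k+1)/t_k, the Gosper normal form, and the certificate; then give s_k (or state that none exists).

none — t_k is not Gosper-summable

r(k) = (k + 1)/(k + 2) after simplifying.
Normal form (A,B,C) = (k + 1, k + 2, 1).
Key eq: (k + 1)·f(k+1) = (k + 1)·f(k) + (1).
deg f ≤ 0 (via 1,1,0).
f = c0 ⇒ A·f(k+1) − B(k−1)·f(k) − C = -1. The system {-1 = 0} is inconsistent; no antidifference.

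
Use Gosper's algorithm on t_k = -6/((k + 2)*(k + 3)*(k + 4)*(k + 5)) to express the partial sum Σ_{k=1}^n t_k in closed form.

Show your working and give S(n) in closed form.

S(n) = n*(-n**2 - 12*n - 47)/(30*(n**3 + 12*n**2 + 47*n + 60))

Ratio r(k) = (k + 2)/(k + 6).
So A=k + 2 and B=k + 6, with C=1.
Solve (k + 2)·f(k+1) − (k + 5)·f(k) = 1.
From deg A=1, deg B=1, deg C=0: d=3.
Match coefficients ⇒ f(k) = k*(k**2 + 9*k + 26)/72.
Then R = B(k−1)f/C = k*(k + 5)*(k**2 + 9*k + 26)/72, so s_k = R(k)·t_k = k*(-k**2 - 9*k - 26)/(12*(k + 2)*(k + 3)*(k + 4)).
Δs = -6/(k**4 + 14*k**3 + 71*k**2 + 154*k + 120), as required.
s_(n+1) = (-n**3 - 12*n**2 - 47*n - 36)/(12*(n**3 + 12*n**2 + 47*n + 60)) and s_(1) = -1/20, so S(n) = n*(-n**2 - 12*n - 47)/(30*(n**3 + 12*n**2 + 47*n + 60)).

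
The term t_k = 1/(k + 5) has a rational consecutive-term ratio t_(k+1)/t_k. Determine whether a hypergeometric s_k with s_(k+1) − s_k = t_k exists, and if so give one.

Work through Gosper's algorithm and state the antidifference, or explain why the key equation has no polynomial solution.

not Gosper-summable; s_k does not exist

The ratio is (k + 5)/(k + 6).
Take A(k)=k + 5, B(k)=k + 6, C(k)=1.
Solve (k + 5)·f(k+1) − (k + 5)·f(k) = 1.
Bound: deg f ≤ 0.
f = c0 ⇒ A·f(k+1) − B(k−1)·f(k) − C = -1. The system {-1 = 0} is inconsistent; no antidifference.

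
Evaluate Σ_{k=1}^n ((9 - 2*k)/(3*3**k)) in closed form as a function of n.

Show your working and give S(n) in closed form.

Ratio r(k) = (2*k - 7)/(3*(2*k - 9)).
Gosper form: A/B · C(k+1)/C(k) with A=1/3, B=1, C=k - 9/2.
Key eq: (1/3)·f(k+1) = (1)·f(k) + (k - 9/2).
deg f ≤ 1 (via 0,0,1).
Solving with deg f ≤ 1: f(k) = -3*(k - 4)/2.
R(k) = B(k−1)·f(k)/C(k) = -3*(k - 4)/(2*k - 9); s_k = R·t_k = (k - 4)/3**k.
Check: Δs_k = (9 - 2*k)/(3*3**k). ✓
Telescope: S(n) = s_(n+1) − s_(1) = 3**(-n - 1)*(n - 3) − (-1) = 3**(-n - 1)*(3**(n + 1) + n - 3).

S(n) = 3**(-n - 1)*(3**(n + 1) + n - 3)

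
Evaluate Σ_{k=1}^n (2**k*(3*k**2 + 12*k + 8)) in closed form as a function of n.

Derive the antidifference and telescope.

Compute t_(k+1)/t_k: get 2*(3*k**2 + 18*k + 23)/(3*k**2 + 12*k + 8).
Take A(k)=2, B(k)=1, C(k)=k**2 + 4*k + 8/3.
Key eq: (2)·f(k+1) = (1)·f(k) + (k**2 + 4*k + 8/3).
Degrees (0,0,2) ⇒ d ≤ 2.
Coefficient equations give f(k) = (3*k**2 + 2)/3.
So s_k = (B(k−1)f/C)·t_k = ((3*k**2 + 2)/(3*k**2 + 12*k + 8))·t_k = 2**k*(3*k**2 + 2).
Δs = 2**k*(3*k**2 + 12*k + 8), as required.
Telescope: S(n) = s_(n+1) − s_(1) = 2**(n + 1)*(3*n**2 + 6*n + 5) − (10) = 6*2**n*n**2 + 12*2**n*n + 10*2**n - 10.

S(n) = 6*2**n*n**2 + 12*2**n*n + 10*2**n - 10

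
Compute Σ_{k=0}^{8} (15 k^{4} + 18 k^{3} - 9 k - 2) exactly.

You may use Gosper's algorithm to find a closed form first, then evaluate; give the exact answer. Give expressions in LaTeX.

r(k) = (-9*k + 15*(k + 1)**4 + 18*(k + 1)**3 - 11)/(15*k**4 + 18*k**3 - 9*k - 2) after simplifying.
Factor: A=1; B=1; C=k**4 + 6*k**3/5 - 3*k/5 - 2/15.
Need (1)·f(k+1) − (1)·f(k) = k**4 + 6*k**3/5 - 3*k/5 - 2/15.
d = 5 from the (0,0,4) case.
Solve for f: f(k) = k*(3*k**4 - 3*k**3 - 4*k**2 + 2)/15 (degree 5 ≤ 5).
So s_k = (B(k−1)f/C)·t_k = (k*(3*k**4 - 3*k**3 - 4*k**2 + 2)/(15*k**4 + 18*k**3 - 9*k - 2))·t_k = k*(3*k**4 - 3*k**3 - 4*k**2 + 2).
Δs = 15*k**4 + 18*k**3 - 9*k - 2, as required.
Telescoping: Σ = s_(9) − s_(0) = 154566 − (0) = 154566.

Σ = 154566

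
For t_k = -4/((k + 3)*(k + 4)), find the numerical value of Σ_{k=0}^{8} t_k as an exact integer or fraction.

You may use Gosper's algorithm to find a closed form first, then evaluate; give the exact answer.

r(k) = (k + 3)/(k + 5) after simplifying.
So A=k + 3 and B=k + 5, with C=1.
Key eq: (k + 3)·f(k+1) = (k + 4)·f(k) + (1).
From deg A=1, deg B=1, deg C=0: d=1.
A polynomial solution: f(k) = k/3.
R(k) = B(k−1)·f(k)/C(k) = k*(k + 4)/3; s_k = R·t_k = -4*k/(3*k + 9).
s_(k+1) − s_k = -4/(k**2 + 7*k + 12) = t_k.
Telescoping: Σ = s_(9) − s_(0) = -1 − (0) = -1.

Σ = -1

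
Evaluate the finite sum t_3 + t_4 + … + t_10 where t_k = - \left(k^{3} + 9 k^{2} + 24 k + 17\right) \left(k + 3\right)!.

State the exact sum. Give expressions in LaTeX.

Σ = -14297239742400

t_(k+1)/t_k = (k**4 + 16*k**3 + 93*k**2 + 231*k + 204)/(k**3 + 9*k**2 + 24*k + 17).
So A=k + 4 and B=1, with C=k**3 + 9*k**2 + 24*k + 17.
f must satisfy (k + 4)·f(k+1) − (1)·f(k) = k**3 + 9*k**2 + 24*k + 17.
deg f ≤ 2 (via 1,0,3).
Match coefficients ⇒ f(k) = k**2 + 4*k - 1.
Get s_k = R·t_k = -(k**2 + 4*k - 1)*factorial(k + 3) with R(k) = B(k−1)f(k)/C(k) = (k**2 + 4*k - 1)/(k**3 + 9*k**2 + 24*k + 17).
Δs = -(k**3 + 9*k**2 + 24*k + 17)*factorial(k + 3), as required.
Telescoping: Σ = s_(11) − s_(3) = -14297239756800 − (-14400) = -14297239742400.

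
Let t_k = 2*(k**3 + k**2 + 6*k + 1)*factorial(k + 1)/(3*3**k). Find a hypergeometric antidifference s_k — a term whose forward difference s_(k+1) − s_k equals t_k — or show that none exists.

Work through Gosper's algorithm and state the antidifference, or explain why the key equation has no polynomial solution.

s_k = 2*(k**2 + 1)*factorial(k + 1)/3**k

Step 1: r(k) = (k + 2)*(6*k + (k + 1)**3 + (k + 1)**2 + 7)/(3*(k**3 + k**2 + 6*k + 1)).
Gosper form: A/B · C(k+1)/C(k) with A=k/3 + 2/3, B=1, C=k**3 + k**2 + 6*k + 1.
Solve (k/3 + 2/3)·f(k+1) − (1)·f(k) = k**3 + k**2 + 6*k + 1.
Degrees (1,0,3) ⇒ d ≤ 2.
A polynomial solution: f(k) = 3*(k**2 + 1).
R(k) = B(k−1)·f(k)/C(k) = 3*(k**2 + 1)/(k**3 + k**2 + 6*k + 1); s_k = R·t_k = 2*(k**2 + 1)*factorial(k + 1)/3**k.
s_(k+1) − s_k = 2*(k**3 + k**2 + 6*k + 1)*factorial(k + 1)/(3*3**k) = t_k.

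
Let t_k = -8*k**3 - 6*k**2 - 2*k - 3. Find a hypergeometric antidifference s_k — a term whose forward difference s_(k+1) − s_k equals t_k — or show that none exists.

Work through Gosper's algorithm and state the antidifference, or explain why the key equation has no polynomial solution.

t_(k+1)/t_k = (8*k**3 + 30*k**2 + 38*k + 19)/(8*k**3 + 6*k**2 + 2*k + 3).
Factor: A=1; B=1; C=k**3 + 3*k**2/4 + k/4 + 3/8.
Key eq: (1)·f(k+1) = (1)·f(k) + (k**3 + 3*k**2/4 + k/4 + 3/8).
d = 4 from the (0,0,3) case.
Match coefficients ⇒ f(k) = k*(2*k**3 - 2*k**2 + 3)/8.
So s_k = (B(k−1)f/C)·t_k = (k*(2*k**3 - 2*k**2 + 3)/(8*k**3 + 6*k**2 + 2*k + 3))·t_k = k*(-2*k**3 + 2*k**2 - 3).
s_(k+1) − s_k = -8*k**3 - 6*k**2 - 2*k - 3 = t_k.

s_k = k*(-2*k**3 + 2*k**2 - 3)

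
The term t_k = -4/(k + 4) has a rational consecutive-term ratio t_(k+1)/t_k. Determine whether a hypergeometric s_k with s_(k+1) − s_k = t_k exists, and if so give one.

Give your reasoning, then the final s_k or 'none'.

none (Gosper's algorithm certifies no s_k)

The ratio is (k + 4)/(k + 5).
So A=k + 4 and B=k + 5, with C=1.
Set up (k + 4)·f(k+1) − (k + 4)·f(k) − (1) = 0.
From deg A=1, deg B=1, deg C=0: d=0.
Put f(k) = c0: A·f(k+1) − B(k−1)·f(k) − C = -1; need -1 = 0 — inconsistent ⇒ no f, not summable.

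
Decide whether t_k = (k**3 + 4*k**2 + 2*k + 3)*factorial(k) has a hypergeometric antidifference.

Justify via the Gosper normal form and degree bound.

The ratio is (k**4 + 8*k**3 + 20*k**2 + 23*k + 10)/(k**3 + 4*k**2 + 2*k + 3).
Gosper form: A/B · C(k+1)/C(k) with A=k + 1, B=1, C=k**3 + 4*k**2 + 2*k + 3.
f must satisfy (k + 1)·f(k+1) − (1)·f(k) = k**3 + 4*k**2 + 2*k + 3.
deg f ≤ 2 (via 1,0,3).
Solving with deg f ≤ 2: f(k) = (k - 1)*(k + 3).
So s_k = (B(k−1)f/C)·t_k = ((k - 1)*(k + 3)/(k**3 + 4*k**2 + 2*k + 3))·t_k = (k - 1)*(k + 3)*factorial(k).
Verify: (k**3 + 4*k**2 + 2*k + 3)*factorial(k) matches t_k.

Yes. s_k = (k - 1)*(k + 3)*factorial(k).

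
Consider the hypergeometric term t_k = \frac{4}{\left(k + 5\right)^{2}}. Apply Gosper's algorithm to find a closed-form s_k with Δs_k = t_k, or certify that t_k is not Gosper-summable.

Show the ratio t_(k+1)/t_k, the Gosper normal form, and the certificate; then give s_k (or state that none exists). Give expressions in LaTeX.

none — t_k is not Gosper-summable

t_(k+1)/t_k = (k + 5)**2/(k + 6)**2.
Normal form (A,B,C) = (k**2 + 10*k + 25, k**2 + 12*k + 36, 1).
Solve (k**2 + 10*k + 25)·f(k+1) − (k**2 + 10*k + 25)·f(k) = 1.
Degrees (2,2,0) ⇒ d ≤ 0.
f = c0 ⇒ A·f(k+1) − B(k−1)·f(k) − C = -1. The system {-1 = 0} is inconsistent; no antidifference.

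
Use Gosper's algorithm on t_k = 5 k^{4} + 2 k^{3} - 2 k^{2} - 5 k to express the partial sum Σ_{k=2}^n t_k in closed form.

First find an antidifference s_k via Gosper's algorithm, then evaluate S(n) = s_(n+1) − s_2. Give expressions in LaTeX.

S(n) = n \left(n^{4} + 3 n^{3} + 2 n^{2} - 3 n - 3\right)

The ratio is (5*k**3 + 22*k**2 + 34*k + 17)/(5*k**3 + 2*k**2 - 2*k - 5).
Normal form (A,B,C) = (1, 1, k**4 + 2*k**3/5 - 2*k**2/5 - k).
f must satisfy (1)·f(k+1) − (1)·f(k) = k**4 + 2*k**3/5 - 2*k**2/5 - k.
Degrees (0,0,4) ⇒ d ≤ 5.
Coefficient equations give f(k) = k*(k - 2)*(k - 1)*(k**2 + k + 1)/5.
Get s_k = R·t_k = k*(k**4 - 2*k**3 - k + 2) with R(k) = B(k−1)f(k)/C(k) = (k - 2)*(k**2 + k + 1)/(5*k**2 + 7*k + 5).
Check: Δs_k = k*(5*k**3 + 2*k**2 - 2*k - 5). ✓
Evaluate: s_(n+1) = n*(n**4 + 3*n**3 + 2*n**2 - 3*n - 3); subtract s_(2) = 0 ⇒ S(n) = n*(n**4 + 3*n**3 + 2*n**2 - 3*n - 3).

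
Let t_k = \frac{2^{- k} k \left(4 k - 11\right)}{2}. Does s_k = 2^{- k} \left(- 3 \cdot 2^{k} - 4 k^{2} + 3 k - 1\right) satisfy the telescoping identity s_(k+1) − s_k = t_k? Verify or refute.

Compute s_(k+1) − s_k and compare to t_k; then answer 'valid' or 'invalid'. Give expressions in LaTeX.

s_(k+1) = (-6*2**k + 3*k - 4*(k + 1)**2 + 2)/(2*2**k)
s_(k+1) − s_k = k*(4*k - 11)/(2*2**k)
(s_(k+1) − s_k) − t_k = 0

valid; difference matches t_k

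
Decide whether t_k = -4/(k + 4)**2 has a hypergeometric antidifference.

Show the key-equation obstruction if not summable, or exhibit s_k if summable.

Compute t_(k+1)/t_k: get (k + 4)**2/(k + 5)**2.
Factor: A=k**2 + 8*k + 16; B=k**2 + 10*k + 25; C=1.
Set up (k**2 + 8*k + 16)·f(k+1) − (k**2 + 8*k + 16)·f(k) − (1) = 0.
From deg A=2, deg B=2, deg C=0: d=0.
Write f(k) = c0. Then LHS − RHS = -1, requiring -1 = 0: contradictory. No certificate.

No; the coefficient equations for f are inconsistent.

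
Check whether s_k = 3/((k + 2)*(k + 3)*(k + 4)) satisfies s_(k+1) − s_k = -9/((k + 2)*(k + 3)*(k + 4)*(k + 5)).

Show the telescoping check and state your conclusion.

Valid: the claim telescopes to t_k.

s_(k+1) = 3/((k + 3)*(k + 4)*(k + 5))
s_(k+1) − s_k = -9/((k + 2)*(k + 3)*(k + 4)*(k + 5))
(s_(k+1) − s_k) − t_k = 0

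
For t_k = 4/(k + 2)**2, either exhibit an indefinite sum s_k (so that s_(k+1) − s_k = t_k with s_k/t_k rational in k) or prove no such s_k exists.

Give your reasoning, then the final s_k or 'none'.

r(k) = (k + 2)**2/(k + 3)**2 after simplifying.
Normal form (A,B,C) = (k**2 + 4*k + 4, k**2 + 6*k + 9, 1).
Solve (k**2 + 4*k + 4)·f(k+1) − (k**2 + 4*k + 4)·f(k) = 1.
Bound: deg f ≤ 0.
Write f(k) = c0. Then LHS − RHS = -1, requiring -1 = 0: contradictory. No certificate.

none (Gosper's algorithm certifies no s_k)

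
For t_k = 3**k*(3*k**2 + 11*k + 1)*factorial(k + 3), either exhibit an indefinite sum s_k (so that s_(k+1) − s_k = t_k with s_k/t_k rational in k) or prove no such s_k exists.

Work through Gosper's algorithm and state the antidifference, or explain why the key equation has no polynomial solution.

s_k = 3**k*(k - 1)*factorial(k + 3)

Compute t_(k+1)/t_k: get 3*(3*k**3 + 29*k**2 + 83*k + 60)/(3*k**2 + 11*k + 1).
Normal form (A,B,C) = (3*k + 12, 1, k**2 + 11*k/3 + 1/3).
Key eq: (3*k + 12)·f(k+1) = (1)·f(k) + (k**2 + 11*k/3 + 1/3).
Bound: deg f ≤ 1.
Solving with deg f ≤ 1: f(k) = (k - 1)/3.
So s_k = (B(k−1)f/C)·t_k = ((k - 1)/(3*k**2 + 11*k + 1))·t_k = 3**k*(k - 1)*factorial(k + 3).
Δs = 3**k*(3*k**2 + 11*k + 1)*factorial(k + 3), as required.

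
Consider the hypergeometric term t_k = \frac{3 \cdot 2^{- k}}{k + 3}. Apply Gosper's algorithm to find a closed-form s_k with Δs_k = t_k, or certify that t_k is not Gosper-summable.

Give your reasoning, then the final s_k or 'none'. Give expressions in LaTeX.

none (Gosper's algorithm certifies no s_k)

Step 1: r(k) = (k + 3)/(2*(k + 4)).
Normal form (A,B,C) = (k/2 + 3/2, k + 4, 1).
Set up (k/2 + 3/2)·f(k+1) − (k + 3)·f(k) − (1) = 0.
deg f ≤ -1 (via 1,1,0).
d = -1 < 0 ⇒ no nonzero polynomial f; not summable.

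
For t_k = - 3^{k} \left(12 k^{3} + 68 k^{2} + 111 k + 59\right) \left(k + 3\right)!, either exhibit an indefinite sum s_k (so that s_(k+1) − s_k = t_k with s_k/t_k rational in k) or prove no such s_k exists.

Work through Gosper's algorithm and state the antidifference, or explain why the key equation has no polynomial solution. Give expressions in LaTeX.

Compute t_(k+1)/t_k: get 3*(12*k**4 + 152*k**3 + 699*k**2 + 1382*k + 1000)/(12*k**3 + 68*k**2 + 111*k + 59).
So A=3*k + 12 and B=1, with C=k**3 + 17*k**2/3 + 37*k/4 + 59/12.
Need (3*k + 12)·f(k+1) − (1)·f(k) = k**3 + 17*k**2/3 + 37*k/4 + 59/12.
From deg A=1, deg B=0, deg C=3: d=2.
Match coefficients ⇒ f(k) = (4*k**2 + 1)/12.
R(k) = B(k−1)·f(k)/C(k) = (4*k**2 + 1)/(12*k**3 + 68*k**2 + 111*k + 59); s_k = R·t_k = -3**k*(4*k**2 + 1)*factorial(k + 3).
Check: Δs_k = -3**k*(12*k**3 + 68*k**2 + 111*k + 59)*factorial(k + 3). ✓

s_k = - 3^{k} \left(4 k^{2} + 1\right) \left(k + 3\right)!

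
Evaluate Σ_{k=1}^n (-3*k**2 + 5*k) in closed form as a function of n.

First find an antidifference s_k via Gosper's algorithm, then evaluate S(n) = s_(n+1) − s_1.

S(n) = n*(-n**2 + n + 2)

r(k) = (3*k**2 + k - 2)/(k*(3*k - 5)) after simplifying.
Gosper form: A/B · C(k+1)/C(k) with A=1, B=1, C=k**2 - 5*k/3.
Solve (1)·f(k+1) − (1)·f(k) = k**2 - 5*k/3.
From deg A=0, deg B=0, deg C=2: d=3.
Coefficient equations give f(k) = k*(k - 3)*(k - 1)/3.
R(k) = B(k−1)·f(k)/C(k) = (k - 3)*(k - 1)/(3*k - 5); s_k = R·t_k = k*(-k**2 + 4*k - 3).
Verify: k*(5 - 3*k) matches t_k.
Σ_(k=1)^n t_k = s_(n+1) − s_(1) = (n*(-n**2 + n + 2)) − (0), i.e. n*(-n**2 + n + 2).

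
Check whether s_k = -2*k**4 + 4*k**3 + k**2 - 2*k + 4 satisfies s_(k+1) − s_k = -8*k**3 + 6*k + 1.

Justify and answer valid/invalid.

s_(k+1) = -2*k**4 - 4*k**3 + k**2 + 4*k + 5
s_(k+1) − s_k = -8*k**3 + 6*k + 1
(s_(k+1) − s_k) − t_k = 0

Valid — Δs_k = t_k.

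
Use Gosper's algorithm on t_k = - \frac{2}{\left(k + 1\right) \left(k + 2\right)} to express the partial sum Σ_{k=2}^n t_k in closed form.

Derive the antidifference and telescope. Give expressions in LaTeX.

Step 1: r(k) = (k + 1)/(k + 3).
Normal form (A,B,C) = (k + 1, k + 3, 1).
Set up (k + 1)·f(k+1) − (k + 2)·f(k) − (1) = 0.
Bound: deg f ≤ 1.
Solving with deg f ≤ 1: f(k) = k.
Then R = B(k−1)f/C = k*(k + 2), so s_k = R(k)·t_k = -2*k/(k + 1).
s_(k+1) − s_k = -2/(k**2 + 3*k + 2) = t_k.
Σ_(k=2)^n t_k = s_(n+1) − s_(2) = (2*(-n - 1)/(n + 2)) − (-4/3), i.e. 2*(1 - n)/(3*(n + 2)).

S(n) = \frac{2 \left(1 - n\right)}{3 \left(n + 2\right)}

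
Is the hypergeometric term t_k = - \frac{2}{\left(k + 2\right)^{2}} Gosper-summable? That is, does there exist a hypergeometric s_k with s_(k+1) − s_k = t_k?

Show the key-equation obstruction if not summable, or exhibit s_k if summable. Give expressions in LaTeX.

The ratio is (k + 2)**2/(k + 3)**2.
Factor: A=k**2 + 4*k + 4; B=k**2 + 6*k + 9; C=1.
Solve (k**2 + 4*k + 4)·f(k+1) − (k**2 + 4*k + 4)·f(k) = 1.
Bound: deg f ≤ 0.
Put f(k) = c0: A·f(k+1) − B(k−1)·f(k) − C = -1; need -1 = 0 — inconsistent ⇒ no f, not summable.

No — the linear system for f has no solution.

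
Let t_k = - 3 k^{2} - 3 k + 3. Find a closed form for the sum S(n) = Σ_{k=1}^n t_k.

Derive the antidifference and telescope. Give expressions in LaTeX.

Ratio r(k) = (k + (k + 1)**2)/(k**2 + k - 1).
Gosper form: A/B · C(k+1)/C(k) with A=1, B=1, C=k**2 + k - 1.
f must satisfy (1)·f(k+1) − (1)·f(k) = k**2 + k - 1.
Degrees (0,0,2) ⇒ d ≤ 3.
Solving with deg f ≤ 3: f(k) = k*(k - 2)*(k + 2)/3.
Then R = B(k−1)f/C = k*(k - 2)*(k + 2)/(3*(k**2 + k - 1)), so s_k = R(k)·t_k = k*(4 - k**2).
Δs = -3*k**2 - 3*k + 3, as required.
Evaluate: s_(n+1) = -n**3 - 3*n**2 + n + 3; subtract s_(1) = 3 ⇒ S(n) = n*(-n**2 - 3*n + 1).

S(n) = n \left(- n^{2} - 3 n + 1\right)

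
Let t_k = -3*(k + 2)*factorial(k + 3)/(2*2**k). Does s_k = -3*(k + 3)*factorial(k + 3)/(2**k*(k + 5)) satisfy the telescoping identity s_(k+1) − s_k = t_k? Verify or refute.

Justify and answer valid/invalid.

s_(k+1) = -3*(k + 4)*factorial(k + 4)/(2*2**k*(k + 6))
s_(k+1) − s_k = -3*(k**3 + 11*k**2 + 38*k + 44)*factorial(k + 3)/(2*2**k*(k + 5)*(k + 6))
(s_(k+1) − s_k) − t_k = 3*(k**2 + 7*k + 8)*factorial(k + 3)/(2**k*(k + 5)*(k + 6))

Invalid: residual 3*(k**2 + 7*k + 8)*factorial(k + 3)/(2**k*(k + 5)*(k + 6)) ≠ 0.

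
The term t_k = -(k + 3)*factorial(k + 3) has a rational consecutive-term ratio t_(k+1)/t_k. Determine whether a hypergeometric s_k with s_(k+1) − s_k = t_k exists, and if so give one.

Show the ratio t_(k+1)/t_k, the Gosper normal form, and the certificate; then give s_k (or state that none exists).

r(k) = (k + 4)**2/(k + 3) after simplifying.
Normal form (A,B,C) = (k + 4, 1, k + 3).
f must satisfy (k + 4)·f(k+1) − (1)·f(k) = k + 3.
Degrees (1,0,1) ⇒ d ≤ 0.
Match coefficients ⇒ f(k) = 1.
Get s_k = R·t_k = -factorial(k + 3) with R(k) = B(k−1)f(k)/C(k) = 1/(k + 3).
Verify: -(k + 3)*factorial(k + 3) matches t_k.

s_k = -factorial(k + 3)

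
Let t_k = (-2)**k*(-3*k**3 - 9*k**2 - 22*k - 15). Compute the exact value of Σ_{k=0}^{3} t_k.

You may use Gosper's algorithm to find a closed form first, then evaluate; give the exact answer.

Σ = 1551

The ratio is 2*(-3*k**3 - 18*k**2 - 49*k - 49)/(3*k**3 + 9*k**2 + 22*k + 15).
A = -2, B = 1, C = k**3 + 3*k**2 + 22*k/3 + 5.
Need (-2)·f(k+1) − (1)·f(k) = k**3 + 3*k**2 + 22*k/3 + 5.
d = 3 from the (0,0,3) case.
A polynomial solution: f(k) = -(k**3 + k**2 + 4*k + 1)/3.
R(k) = B(k−1)·f(k)/C(k) = -(k**3 + k**2 + 4*k + 1)/(3*k**3 + 9*k**2 + 22*k + 15); s_k = R·t_k = (-2)**k*(k**3 + k**2 + 4*k + 1).
Δs = (-2)**k*(-3*k**3 - 9*k**2 - 22*k - 15), as required.
Σ_(k=0)^(3) t_k = s_(4) − s_(0) = 1552 − (1) = 1551.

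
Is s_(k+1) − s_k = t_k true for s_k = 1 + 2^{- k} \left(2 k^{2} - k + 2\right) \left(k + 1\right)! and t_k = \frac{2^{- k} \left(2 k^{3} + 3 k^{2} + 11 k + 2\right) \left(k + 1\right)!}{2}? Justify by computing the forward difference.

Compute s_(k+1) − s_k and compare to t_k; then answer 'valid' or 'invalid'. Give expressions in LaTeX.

Valid: the claim telescopes to t_k.

s_(k+1) = 2**(-k - 1)*(-k + 2*(k + 1)**2 + 1)*factorial(k + 2) + 1
s_(k+1) − s_k = (2*k**3 + 3*k**2 + 11*k + 2)*factorial(k + 1)/(2*2**k)
(s_(k+1) − s_k) − t_k = 0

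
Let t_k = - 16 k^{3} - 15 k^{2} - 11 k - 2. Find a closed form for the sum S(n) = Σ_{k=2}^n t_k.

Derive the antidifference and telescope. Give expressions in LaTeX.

S(n) = - 4 n^{4} - 13 n^{3} - 17 n^{2} - 10 n + 44

t_(k+1)/t_k = (16*k**3 + 63*k**2 + 89*k + 44)/(16*k**3 + 15*k**2 + 11*k + 2).
Gosper form: A/B · C(k+1)/C(k) with A=1, B=1, C=k**3 + 15*k**2/16 + 11*k/16 + 1/8.
Set up (1)·f(k+1) − (1)·f(k) − (k**3 + 15*k**2/16 + 11*k/16 + 1/8) = 0.
From deg A=0, deg B=0, deg C=3: d=4.
A polynomial solution: f(k) = k*(4*k**3 - 3*k**2 + 2*k - 1)/16.
Certificate R = B(k−1)f/C = k*(4*k**3 - 3*k**2 + 2*k - 1)/(16*k**3 + 15*k**2 + 11*k + 2) gives s_k = k*(-4*k**3 + 3*k**2 - 2*k + 1).
Δs = -16*k**3 - 15*k**2 - 11*k - 2, as required.
s_(n+1) = -4*n**4 - 13*n**3 - 17*n**2 - 10*n - 2 and s_(2) = -46, so S(n) = -4*n**4 - 13*n**3 - 17*n**2 - 10*n + 44.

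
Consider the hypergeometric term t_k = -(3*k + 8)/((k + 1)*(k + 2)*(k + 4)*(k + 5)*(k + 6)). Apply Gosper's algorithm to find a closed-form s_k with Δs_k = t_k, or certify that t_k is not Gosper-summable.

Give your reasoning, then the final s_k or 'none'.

Compute t_(k+1)/t_k: get (k + 1)*(k + 4)*(3*k + 11)/((k + 3)*(k + 7)*(3*k + 8)).
Take A(k)=k + 1, B(k)=k + 7, C(k)=k**2 + 17*k/3 + 8.
f must satisfy (k + 1)·f(k+1) − (k + 6)·f(k) = k**2 + 17*k/3 + 8.
Degrees (1,1,2) ⇒ d ≤ 5.
Match coefficients ⇒ f(k) = k*(k + 2)*(k + 3)*(k**2 + 10*k + 29)/60.
Then R = B(k−1)f/C = k*(k + 2)*(k + 6)*(k**2 + 10*k + 29)/(20*(3*k + 8)), so s_k = R(k)·t_k = k*(-k**2 - 10*k - 29)/(20*(k**3 + 10*k**2 + 29*k + 20)).
Δs = (-3*k - 8)/(k**5 + 18*k**4 + 121*k**3 + 372*k**2 + 508*k + 240), as required.

s_k = k*(-k**2 - 10*k - 29)/(20*(k**3 + 10*k**2 + 29*k + 20))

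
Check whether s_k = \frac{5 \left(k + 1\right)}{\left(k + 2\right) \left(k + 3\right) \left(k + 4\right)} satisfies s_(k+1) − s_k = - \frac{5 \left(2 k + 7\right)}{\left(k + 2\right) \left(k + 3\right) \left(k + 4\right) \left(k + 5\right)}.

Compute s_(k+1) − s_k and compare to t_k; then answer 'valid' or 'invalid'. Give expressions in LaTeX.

s_(k+1) = 5*(k + 2)/((k + 3)*(k + 4)*(k + 5))
s_(k+1) − s_k = 5*(-2*k - 1)/(k**4 + 14*k**3 + 71*k**2 + 154*k + 120)
(s_(k+1) − s_k) − t_k = 30/(k**4 + 14*k**3 + 71*k**2 + 154*k + 120)

Invalid: residual \frac{30}{k^{4} + 14 k^{3} + 71 k^{2} + 154 k + 120} ≠ 0.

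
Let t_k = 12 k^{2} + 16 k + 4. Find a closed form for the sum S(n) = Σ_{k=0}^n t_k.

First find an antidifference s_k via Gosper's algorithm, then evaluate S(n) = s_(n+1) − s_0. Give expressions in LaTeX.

S(n) = 4 n^{3} + 14 n^{2} + 14 n + 4

Step 1: r(k) = (3*k**2 + 10*k + 8)/(3*k**2 + 4*k + 1).
Gosper form: A/B · C(k+1)/C(k) with A=1, B=1, C=k**2 + 4*k/3 + 1/3.
Set up (1)·f(k+1) − (1)·f(k) − (k**2 + 4*k/3 + 1/3) = 0.
d = 3 from the (0,0,2) case.
A polynomial solution: f(k) = k*(k + 1)*(2*k - 1)/6.
Get s_k = R·t_k = 2*k*(2*k**2 + k - 1) with R(k) = B(k−1)f(k)/C(k) = k*(2*k - 1)/(2*(3*k + 1)).
Δs = 12*k**2 + 16*k + 4, as required.
s_(n+1) = 4*n**3 + 14*n**2 + 14*n + 4 and s_(0) = 0, so S(n) = 4*n**3 + 14*n**2 + 14*n + 4.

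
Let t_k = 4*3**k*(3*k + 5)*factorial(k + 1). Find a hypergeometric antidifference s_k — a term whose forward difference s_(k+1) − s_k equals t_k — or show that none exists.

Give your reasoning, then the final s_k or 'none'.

Step 1: r(k) = 3*(k + 2)*(3*k + 8)/(3*k + 5).
Factor: A=3*k + 6; B=1; C=k + 5/3.
Need (3*k + 6)·f(k+1) − (1)·f(k) = k + 5/3.
d = 0 from the (1,0,1) case.
A polynomial solution: f(k) = 1/3.
R(k) = B(k−1)·f(k)/C(k) = 1/(3*k + 5); s_k = R·t_k = 4*3**k*factorial(k + 1).
s_(k+1) − s_k = 4*3**k*(3*k + 5)*factorial(k + 1) = t_k.

s_k = 4*3**k*factorial(k + 1)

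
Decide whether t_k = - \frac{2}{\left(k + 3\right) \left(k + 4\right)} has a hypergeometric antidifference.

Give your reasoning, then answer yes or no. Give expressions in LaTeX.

The ratio is (k + 3)/(k + 5).
Factor: A=k + 3; B=k + 5; C=1.
Solve (k + 3)·f(k+1) − (k + 4)·f(k) = 1.
Bound: deg f ≤ 1.
Coefficient equations give f(k) = k/3.
Certificate R = B(k−1)f/C = k*(k + 4)/3 gives s_k = -2*k/(3*k + 9).
Check: Δs_k = -2/(k**2 + 7*k + 12). ✓

Yes. s_k = - \frac{2 k}{3 k + 9}.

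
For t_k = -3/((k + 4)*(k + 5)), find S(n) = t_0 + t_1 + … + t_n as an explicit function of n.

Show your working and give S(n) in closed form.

Step 1: r(k) = (k + 4)/(k + 6).
Take A(k)=k + 4, B(k)=k + 6, C(k)=1.
Set up (k + 4)·f(k+1) − (k + 5)·f(k) − (1) = 0.
deg f ≤ 1 (via 1,1,0).
A polynomial solution: f(k) = k/4.
So s_k = (B(k−1)f/C)·t_k = (k*(k + 5)/4)·t_k = -3*k/(4*k + 16).
Check: Δs_k = -3/(k**2 + 9*k + 20). ✓
Telescope: S(n) = s_(n+1) − s_(0) = 3*(-n - 1)/(4*(n + 5)) − (0) = 3*(-n - 1)/(4*(n + 5)).

S(n) = 3*(-n - 1)/(4*(n + 5))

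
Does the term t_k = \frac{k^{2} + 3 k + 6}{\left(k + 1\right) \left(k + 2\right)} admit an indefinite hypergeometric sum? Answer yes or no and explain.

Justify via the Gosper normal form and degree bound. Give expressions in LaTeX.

Ratio r(k) = (k + 1)*(3*k + (k + 1)**2 + 9)/((k + 3)*(k**2 + 3*k + 6)).
Normal form (A,B,C) = (k + 1, k + 3, k**2 + 3*k + 6).
Solve (k + 1)·f(k+1) − (k + 2)·f(k) = k**2 + 3*k + 6.
d = 2 from the (1,1,2) case.
A polynomial solution: f(k) = k*(k + 5).
Get s_k = R·t_k = k*(k + 5)/(k + 1) with R(k) = B(k−1)f(k)/C(k) = k*(k + 2)*(k + 5)/(k**2 + 3*k + 6).
Check: Δs_k = (k**2 + 3*k + 6)/(k**2 + 3*k + 2). ✓

Yes. s_k = \frac{k \left(k + 5\right)}{k + 1}.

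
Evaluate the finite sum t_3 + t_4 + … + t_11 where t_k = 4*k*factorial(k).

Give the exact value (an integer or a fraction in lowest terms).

Σ = 1916006376

t_(k+1)/t_k = (k + 1)**2/k.
Normal form (A,B,C) = (k + 1, 1, k).
Key eq: (k + 1)·f(k+1) = (1)·f(k) + (k).
Degrees (1,0,1) ⇒ d ≤ 0.
A polynomial solution: f(k) = 1.
Get s_k = R·t_k = 4*factorial(k) with R(k) = B(k−1)f(k)/C(k) = 1/k.
Verify: 4*k*factorial(k) matches t_k.
Evaluate s at k=12 and k=3: 1916006400 and 24; difference 1916006376.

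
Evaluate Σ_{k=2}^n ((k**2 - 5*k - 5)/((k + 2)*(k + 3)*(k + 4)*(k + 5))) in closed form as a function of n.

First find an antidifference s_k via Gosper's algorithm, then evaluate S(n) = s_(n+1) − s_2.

S(n) = (n**3 - 28*n**2 - 33*n + 60)/(40*(n**3 + 12*n**2 + 47*n + 60))

t_(k+1)/t_k = (k**3 - k**2 - 15*k - 18)/(k**3 + k**2 - 35*k - 30).
Factor: A=k + 2; B=k + 6; C=k**2 - 5*k - 5.
Key eq: (k + 2)·f(k+1) = (k + 5)·f(k) + (k**2 - 5*k - 5).
Degrees (1,1,2) ⇒ d ≤ 3.
Solving with deg f ≤ 3: f(k) = -k*(k**2 + 33*k + 26)/24.
So s_k = (B(k−1)f/C)·t_k = (-k*(k + 5)*(k**2 + 33*k + 26)/(24*(k**2 - 5*k - 5)))·t_k = k*(-k**2 - 33*k - 26)/(24*(k + 2)*(k + 3)*(k + 4)).
Δs = (k**2 - 5*k - 5)/(k**4 + 14*k**3 + 71*k**2 + 154*k + 120), as required.
Evaluate: s_(n+1) = (-n**3 - 36*n**2 - 95*n - 60)/(24*(n**3 + 12*n**2 + 47*n + 60)); subtract s_(2) = -1/15 ⇒ S(n) = (n**3 - 28*n**2 - 33*n + 60)/(40*(n**3 + 12*n**2 + 47*n + 60)).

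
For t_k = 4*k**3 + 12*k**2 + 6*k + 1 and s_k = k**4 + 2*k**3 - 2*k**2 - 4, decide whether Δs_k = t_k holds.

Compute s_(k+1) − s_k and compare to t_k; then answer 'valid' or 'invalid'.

valid (s_(k+1) − s_k reduces to t_k)

s_(k+1) = k**4 + 6*k**3 + 10*k**2 + 6*k - 3
s_(k+1) − s_k = 4*k**3 + 12*k**2 + 6*k + 1
(s_(k+1) − s_k) − t_k = 0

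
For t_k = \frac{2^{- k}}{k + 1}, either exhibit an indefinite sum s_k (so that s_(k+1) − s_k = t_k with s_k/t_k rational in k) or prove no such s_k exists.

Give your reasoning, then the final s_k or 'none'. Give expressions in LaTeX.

not Gosper-summable; s_k does not exist

Step 1: r(k) = (k + 1)/(2*(k + 2)).
Factor: A=k/2 + 1/2; B=k + 2; C=1.
Set up (k/2 + 1/2)·f(k+1) − (k + 1)·f(k) − (1) = 0.
deg f ≤ -1 (via 1,1,0).
Bound -1 < 0, so the key equation has no polynomial solution.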